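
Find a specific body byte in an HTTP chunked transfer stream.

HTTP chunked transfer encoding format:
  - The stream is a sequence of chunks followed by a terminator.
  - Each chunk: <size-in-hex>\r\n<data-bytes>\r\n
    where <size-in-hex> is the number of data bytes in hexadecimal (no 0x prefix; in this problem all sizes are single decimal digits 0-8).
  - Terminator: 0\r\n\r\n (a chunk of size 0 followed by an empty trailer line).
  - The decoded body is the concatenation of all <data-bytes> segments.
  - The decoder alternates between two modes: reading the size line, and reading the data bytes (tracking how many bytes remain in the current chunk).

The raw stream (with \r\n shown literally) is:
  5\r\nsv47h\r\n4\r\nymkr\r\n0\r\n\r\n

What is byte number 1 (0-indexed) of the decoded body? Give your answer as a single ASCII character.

Answer: v

Derivation:
Chunk 1: stream[0..1]='5' size=0x5=5, data at stream[3..8]='sv47h' -> body[0..5], body so far='sv47h'
Chunk 2: stream[10..11]='4' size=0x4=4, data at stream[13..17]='ymkr' -> body[5..9], body so far='sv47hymkr'
Chunk 3: stream[19..20]='0' size=0 (terminator). Final body='sv47hymkr' (9 bytes)
Body byte 1 = 'v'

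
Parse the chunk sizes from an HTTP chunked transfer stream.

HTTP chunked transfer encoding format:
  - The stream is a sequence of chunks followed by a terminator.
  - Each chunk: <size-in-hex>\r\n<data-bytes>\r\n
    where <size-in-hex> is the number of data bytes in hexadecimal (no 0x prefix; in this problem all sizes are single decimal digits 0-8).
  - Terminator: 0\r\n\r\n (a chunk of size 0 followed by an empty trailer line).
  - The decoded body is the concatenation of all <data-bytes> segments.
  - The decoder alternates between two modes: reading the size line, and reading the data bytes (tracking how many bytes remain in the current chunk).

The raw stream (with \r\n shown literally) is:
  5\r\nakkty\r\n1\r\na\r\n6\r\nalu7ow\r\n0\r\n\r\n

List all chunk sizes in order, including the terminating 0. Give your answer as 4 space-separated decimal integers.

Chunk 1: stream[0..1]='5' size=0x5=5, data at stream[3..8]='akkty' -> body[0..5], body so far='akkty'
Chunk 2: stream[10..11]='1' size=0x1=1, data at stream[13..14]='a' -> body[5..6], body so far='akktya'
Chunk 3: stream[16..17]='6' size=0x6=6, data at stream[19..25]='alu7ow' -> body[6..12], body so far='akktyaalu7ow'
Chunk 4: stream[27..28]='0' size=0 (terminator). Final body='akktyaalu7ow' (12 bytes)

Answer: 5 1 6 0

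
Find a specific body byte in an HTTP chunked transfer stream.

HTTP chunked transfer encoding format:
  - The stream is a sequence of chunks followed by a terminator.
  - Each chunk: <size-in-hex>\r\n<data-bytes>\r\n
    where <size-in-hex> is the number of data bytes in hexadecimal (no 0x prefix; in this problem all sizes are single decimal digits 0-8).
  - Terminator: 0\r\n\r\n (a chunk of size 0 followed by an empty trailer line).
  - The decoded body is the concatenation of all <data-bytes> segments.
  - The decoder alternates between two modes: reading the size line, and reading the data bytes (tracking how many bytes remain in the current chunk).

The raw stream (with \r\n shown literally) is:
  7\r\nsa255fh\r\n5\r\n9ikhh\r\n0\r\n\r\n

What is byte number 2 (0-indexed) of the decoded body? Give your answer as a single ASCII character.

Answer: 2

Derivation:
Chunk 1: stream[0..1]='7' size=0x7=7, data at stream[3..10]='sa255fh' -> body[0..7], body so far='sa255fh'
Chunk 2: stream[12..13]='5' size=0x5=5, data at stream[15..20]='9ikhh' -> body[7..12], body so far='sa255fh9ikhh'
Chunk 3: stream[22..23]='0' size=0 (terminator). Final body='sa255fh9ikhh' (12 bytes)
Body byte 2 = '2'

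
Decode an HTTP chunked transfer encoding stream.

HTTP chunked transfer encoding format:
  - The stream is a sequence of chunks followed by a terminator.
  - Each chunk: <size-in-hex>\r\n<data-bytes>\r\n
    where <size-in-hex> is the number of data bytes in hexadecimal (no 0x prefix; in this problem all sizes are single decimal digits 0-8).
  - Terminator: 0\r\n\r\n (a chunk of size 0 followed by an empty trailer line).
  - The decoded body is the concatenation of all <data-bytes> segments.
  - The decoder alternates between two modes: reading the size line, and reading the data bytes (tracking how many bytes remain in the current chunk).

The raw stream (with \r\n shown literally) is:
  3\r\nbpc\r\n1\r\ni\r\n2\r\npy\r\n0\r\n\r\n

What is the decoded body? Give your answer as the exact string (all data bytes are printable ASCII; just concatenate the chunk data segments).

Answer: bpcipy

Derivation:
Chunk 1: stream[0..1]='3' size=0x3=3, data at stream[3..6]='bpc' -> body[0..3], body so far='bpc'
Chunk 2: stream[8..9]='1' size=0x1=1, data at stream[11..12]='i' -> body[3..4], body so far='bpci'
Chunk 3: stream[14..15]='2' size=0x2=2, data at stream[17..19]='py' -> body[4..6], body so far='bpcipy'
Chunk 4: stream[21..22]='0' size=0 (terminator). Final body='bpcipy' (6 bytes)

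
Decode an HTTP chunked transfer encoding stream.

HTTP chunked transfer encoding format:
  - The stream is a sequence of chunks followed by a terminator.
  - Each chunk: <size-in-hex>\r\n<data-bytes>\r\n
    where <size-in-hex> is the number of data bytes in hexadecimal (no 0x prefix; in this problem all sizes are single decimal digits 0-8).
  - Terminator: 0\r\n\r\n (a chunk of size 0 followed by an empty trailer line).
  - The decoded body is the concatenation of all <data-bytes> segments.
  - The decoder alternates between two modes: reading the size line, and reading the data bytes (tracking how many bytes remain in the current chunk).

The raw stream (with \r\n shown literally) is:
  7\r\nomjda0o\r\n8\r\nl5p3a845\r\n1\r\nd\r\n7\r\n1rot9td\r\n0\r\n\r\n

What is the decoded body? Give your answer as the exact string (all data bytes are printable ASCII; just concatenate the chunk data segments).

Chunk 1: stream[0..1]='7' size=0x7=7, data at stream[3..10]='omjda0o' -> body[0..7], body so far='omjda0o'
Chunk 2: stream[12..13]='8' size=0x8=8, data at stream[15..23]='l5p3a845' -> body[7..15], body so far='omjda0ol5p3a845'
Chunk 3: stream[25..26]='1' size=0x1=1, data at stream[28..29]='d' -> body[15..16], body so far='omjda0ol5p3a845d'
Chunk 4: stream[31..32]='7' size=0x7=7, data at stream[34..41]='1rot9td' -> body[16..23], body so far='omjda0ol5p3a845d1rot9td'
Chunk 5: stream[43..44]='0' size=0 (terminator). Final body='omjda0ol5p3a845d1rot9td' (23 bytes)

Answer: omjda0ol5p3a845d1rot9td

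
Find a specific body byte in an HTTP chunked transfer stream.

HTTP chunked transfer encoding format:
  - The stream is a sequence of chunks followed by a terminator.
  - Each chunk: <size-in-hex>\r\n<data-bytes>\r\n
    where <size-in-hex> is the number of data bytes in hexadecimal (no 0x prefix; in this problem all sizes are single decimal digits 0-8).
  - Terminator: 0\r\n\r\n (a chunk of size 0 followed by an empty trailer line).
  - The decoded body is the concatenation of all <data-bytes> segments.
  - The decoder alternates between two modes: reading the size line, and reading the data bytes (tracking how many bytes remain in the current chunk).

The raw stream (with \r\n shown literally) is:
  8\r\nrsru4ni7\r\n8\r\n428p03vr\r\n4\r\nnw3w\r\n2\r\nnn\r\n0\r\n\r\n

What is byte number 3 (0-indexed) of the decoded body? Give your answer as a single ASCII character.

Chunk 1: stream[0..1]='8' size=0x8=8, data at stream[3..11]='rsru4ni7' -> body[0..8], body so far='rsru4ni7'
Chunk 2: stream[13..14]='8' size=0x8=8, data at stream[16..24]='428p03vr' -> body[8..16], body so far='rsru4ni7428p03vr'
Chunk 3: stream[26..27]='4' size=0x4=4, data at stream[29..33]='nw3w' -> body[16..20], body so far='rsru4ni7428p03vrnw3w'
Chunk 4: stream[35..36]='2' size=0x2=2, data at stream[38..40]='nn' -> body[20..22], body so far='rsru4ni7428p03vrnw3wnn'
Chunk 5: stream[42..43]='0' size=0 (terminator). Final body='rsru4ni7428p03vrnw3wnn' (22 bytes)
Body byte 3 = 'u'

Answer: u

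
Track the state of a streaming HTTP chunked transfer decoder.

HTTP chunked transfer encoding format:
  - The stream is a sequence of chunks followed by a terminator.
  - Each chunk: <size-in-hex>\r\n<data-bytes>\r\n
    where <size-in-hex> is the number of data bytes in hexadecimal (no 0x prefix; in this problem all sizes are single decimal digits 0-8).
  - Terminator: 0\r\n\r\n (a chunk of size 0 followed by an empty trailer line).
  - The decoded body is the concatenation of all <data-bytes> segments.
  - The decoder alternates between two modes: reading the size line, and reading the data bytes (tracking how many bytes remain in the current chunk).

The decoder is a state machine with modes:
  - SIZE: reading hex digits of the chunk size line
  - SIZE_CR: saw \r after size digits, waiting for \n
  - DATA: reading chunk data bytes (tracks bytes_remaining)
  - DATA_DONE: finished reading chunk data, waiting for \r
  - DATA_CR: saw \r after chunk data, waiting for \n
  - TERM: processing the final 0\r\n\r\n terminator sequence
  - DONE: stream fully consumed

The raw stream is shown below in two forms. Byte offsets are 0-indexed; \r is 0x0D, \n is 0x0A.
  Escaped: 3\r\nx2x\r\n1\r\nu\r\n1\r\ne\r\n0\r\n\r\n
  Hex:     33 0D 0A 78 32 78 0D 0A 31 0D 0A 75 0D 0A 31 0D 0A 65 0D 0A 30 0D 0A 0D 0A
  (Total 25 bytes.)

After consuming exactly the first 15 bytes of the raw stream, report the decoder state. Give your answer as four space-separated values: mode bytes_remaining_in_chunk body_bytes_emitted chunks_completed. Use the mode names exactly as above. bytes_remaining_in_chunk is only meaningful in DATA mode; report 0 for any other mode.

Byte 0 = '3': mode=SIZE remaining=0 emitted=0 chunks_done=0
Byte 1 = 0x0D: mode=SIZE_CR remaining=0 emitted=0 chunks_done=0
Byte 2 = 0x0A: mode=DATA remaining=3 emitted=0 chunks_done=0
Byte 3 = 'x': mode=DATA remaining=2 emitted=1 chunks_done=0
Byte 4 = '2': mode=DATA remaining=1 emitted=2 chunks_done=0
Byte 5 = 'x': mode=DATA_DONE remaining=0 emitted=3 chunks_done=0
Byte 6 = 0x0D: mode=DATA_CR remaining=0 emitted=3 chunks_done=0
Byte 7 = 0x0A: mode=SIZE remaining=0 emitted=3 chunks_done=1
Byte 8 = '1': mode=SIZE remaining=0 emitted=3 chunks_done=1
Byte 9 = 0x0D: mode=SIZE_CR remaining=0 emitted=3 chunks_done=1
Byte 10 = 0x0A: mode=DATA remaining=1 emitted=3 chunks_done=1
Byte 11 = 'u': mode=DATA_DONE remaining=0 emitted=4 chunks_done=1
Byte 12 = 0x0D: mode=DATA_CR remaining=0 emitted=4 chunks_done=1
Byte 13 = 0x0A: mode=SIZE remaining=0 emitted=4 chunks_done=2
Byte 14 = '1': mode=SIZE remaining=0 emitted=4 chunks_done=2

Answer: SIZE 0 4 2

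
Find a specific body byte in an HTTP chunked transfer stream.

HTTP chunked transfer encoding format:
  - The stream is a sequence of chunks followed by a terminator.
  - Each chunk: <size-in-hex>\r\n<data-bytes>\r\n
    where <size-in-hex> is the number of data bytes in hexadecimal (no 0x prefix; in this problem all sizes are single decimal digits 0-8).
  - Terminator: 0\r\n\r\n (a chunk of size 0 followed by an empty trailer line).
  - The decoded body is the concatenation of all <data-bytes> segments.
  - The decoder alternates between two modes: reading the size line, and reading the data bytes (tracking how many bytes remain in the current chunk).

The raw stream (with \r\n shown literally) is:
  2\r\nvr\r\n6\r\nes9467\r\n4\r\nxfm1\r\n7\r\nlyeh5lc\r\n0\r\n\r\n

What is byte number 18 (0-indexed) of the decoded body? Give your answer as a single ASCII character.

Answer: c

Derivation:
Chunk 1: stream[0..1]='2' size=0x2=2, data at stream[3..5]='vr' -> body[0..2], body so far='vr'
Chunk 2: stream[7..8]='6' size=0x6=6, data at stream[10..16]='es9467' -> body[2..8], body so far='vres9467'
Chunk 3: stream[18..19]='4' size=0x4=4, data at stream[21..25]='xfm1' -> body[8..12], body so far='vres9467xfm1'
Chunk 4: stream[27..28]='7' size=0x7=7, data at stream[30..37]='lyeh5lc' -> body[12..19], body so far='vres9467xfm1lyeh5lc'
Chunk 5: stream[39..40]='0' size=0 (terminator). Final body='vres9467xfm1lyeh5lc' (19 bytes)
Body byte 18 = 'c'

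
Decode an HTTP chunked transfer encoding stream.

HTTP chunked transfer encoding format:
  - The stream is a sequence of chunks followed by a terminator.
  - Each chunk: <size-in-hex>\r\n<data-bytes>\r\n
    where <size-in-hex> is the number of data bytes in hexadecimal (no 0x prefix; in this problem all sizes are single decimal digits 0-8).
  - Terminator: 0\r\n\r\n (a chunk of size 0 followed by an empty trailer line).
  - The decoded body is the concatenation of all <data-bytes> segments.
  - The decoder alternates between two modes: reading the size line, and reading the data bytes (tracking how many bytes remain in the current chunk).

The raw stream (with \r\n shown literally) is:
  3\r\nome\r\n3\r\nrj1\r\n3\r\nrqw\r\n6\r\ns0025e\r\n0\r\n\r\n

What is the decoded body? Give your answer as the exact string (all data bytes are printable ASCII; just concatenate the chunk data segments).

Answer: omerj1rqws0025e

Derivation:
Chunk 1: stream[0..1]='3' size=0x3=3, data at stream[3..6]='ome' -> body[0..3], body so far='ome'
Chunk 2: stream[8..9]='3' size=0x3=3, data at stream[11..14]='rj1' -> body[3..6], body so far='omerj1'
Chunk 3: stream[16..17]='3' size=0x3=3, data at stream[19..22]='rqw' -> body[6..9], body so far='omerj1rqw'
Chunk 4: stream[24..25]='6' size=0x6=6, data at stream[27..33]='s0025e' -> body[9..15], body so far='omerj1rqws0025e'
Chunk 5: stream[35..36]='0' size=0 (terminator). Final body='omerj1rqws0025e' (15 bytes)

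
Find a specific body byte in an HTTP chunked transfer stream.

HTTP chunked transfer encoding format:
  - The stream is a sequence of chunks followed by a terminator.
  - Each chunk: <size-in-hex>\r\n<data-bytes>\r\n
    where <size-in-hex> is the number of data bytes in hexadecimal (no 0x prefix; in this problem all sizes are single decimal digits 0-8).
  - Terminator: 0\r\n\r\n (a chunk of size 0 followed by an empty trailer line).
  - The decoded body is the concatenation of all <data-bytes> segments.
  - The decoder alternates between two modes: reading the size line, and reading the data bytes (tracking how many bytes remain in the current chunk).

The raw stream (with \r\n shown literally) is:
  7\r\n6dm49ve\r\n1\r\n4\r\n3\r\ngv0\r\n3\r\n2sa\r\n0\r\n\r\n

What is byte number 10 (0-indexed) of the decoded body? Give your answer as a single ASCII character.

Answer: 0

Derivation:
Chunk 1: stream[0..1]='7' size=0x7=7, data at stream[3..10]='6dm49ve' -> body[0..7], body so far='6dm49ve'
Chunk 2: stream[12..13]='1' size=0x1=1, data at stream[15..16]='4' -> body[7..8], body so far='6dm49ve4'
Chunk 3: stream[18..19]='3' size=0x3=3, data at stream[21..24]='gv0' -> body[8..11], body so far='6dm49ve4gv0'
Chunk 4: stream[26..27]='3' size=0x3=3, data at stream[29..32]='2sa' -> body[11..14], body so far='6dm49ve4gv02sa'
Chunk 5: stream[34..35]='0' size=0 (terminator). Final body='6dm49ve4gv02sa' (14 bytes)
Body byte 10 = '0'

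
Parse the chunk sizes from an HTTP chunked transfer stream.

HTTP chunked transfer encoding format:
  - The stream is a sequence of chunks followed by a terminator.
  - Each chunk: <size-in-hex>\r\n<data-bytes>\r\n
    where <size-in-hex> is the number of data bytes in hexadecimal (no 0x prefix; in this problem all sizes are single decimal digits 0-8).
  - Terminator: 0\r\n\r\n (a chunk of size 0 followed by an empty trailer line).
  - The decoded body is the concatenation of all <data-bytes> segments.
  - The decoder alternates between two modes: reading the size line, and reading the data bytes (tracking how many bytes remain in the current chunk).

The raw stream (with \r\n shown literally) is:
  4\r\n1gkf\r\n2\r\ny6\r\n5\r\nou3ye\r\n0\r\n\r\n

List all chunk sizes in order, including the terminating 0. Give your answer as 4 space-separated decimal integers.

Answer: 4 2 5 0

Derivation:
Chunk 1: stream[0..1]='4' size=0x4=4, data at stream[3..7]='1gkf' -> body[0..4], body so far='1gkf'
Chunk 2: stream[9..10]='2' size=0x2=2, data at stream[12..14]='y6' -> body[4..6], body so far='1gkfy6'
Chunk 3: stream[16..17]='5' size=0x5=5, data at stream[19..24]='ou3ye' -> body[6..11], body so far='1gkfy6ou3ye'
Chunk 4: stream[26..27]='0' size=0 (terminator). Final body='1gkfy6ou3ye' (11 bytes)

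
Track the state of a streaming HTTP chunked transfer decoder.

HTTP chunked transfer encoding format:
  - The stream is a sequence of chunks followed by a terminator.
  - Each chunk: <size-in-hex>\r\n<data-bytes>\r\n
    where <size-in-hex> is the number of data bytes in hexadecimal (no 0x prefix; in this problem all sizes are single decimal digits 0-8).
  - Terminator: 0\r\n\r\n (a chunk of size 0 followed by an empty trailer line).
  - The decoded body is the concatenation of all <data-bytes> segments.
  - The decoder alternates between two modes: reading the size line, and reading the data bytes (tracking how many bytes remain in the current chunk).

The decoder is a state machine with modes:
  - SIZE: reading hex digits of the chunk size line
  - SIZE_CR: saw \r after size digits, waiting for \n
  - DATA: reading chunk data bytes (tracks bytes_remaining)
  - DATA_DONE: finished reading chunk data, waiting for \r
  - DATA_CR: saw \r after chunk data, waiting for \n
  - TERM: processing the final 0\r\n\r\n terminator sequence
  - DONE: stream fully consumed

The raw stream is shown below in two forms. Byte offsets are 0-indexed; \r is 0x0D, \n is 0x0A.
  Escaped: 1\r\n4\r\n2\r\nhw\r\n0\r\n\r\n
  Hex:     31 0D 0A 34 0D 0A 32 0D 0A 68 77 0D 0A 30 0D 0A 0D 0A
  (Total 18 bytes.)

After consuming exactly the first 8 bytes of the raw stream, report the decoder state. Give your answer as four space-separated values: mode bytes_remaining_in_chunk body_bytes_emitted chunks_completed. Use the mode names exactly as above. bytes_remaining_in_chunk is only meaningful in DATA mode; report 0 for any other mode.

Answer: SIZE_CR 0 1 1

Derivation:
Byte 0 = '1': mode=SIZE remaining=0 emitted=0 chunks_done=0
Byte 1 = 0x0D: mode=SIZE_CR remaining=0 emitted=0 chunks_done=0
Byte 2 = 0x0A: mode=DATA remaining=1 emitted=0 chunks_done=0
Byte 3 = '4': mode=DATA_DONE remaining=0 emitted=1 chunks_done=0
Byte 4 = 0x0D: mode=DATA_CR remaining=0 emitted=1 chunks_done=0
Byte 5 = 0x0A: mode=SIZE remaining=0 emitted=1 chunks_done=1
Byte 6 = '2': mode=SIZE remaining=0 emitted=1 chunks_done=1
Byte 7 = 0x0D: mode=SIZE_CR remaining=0 emitted=1 chunks_done=1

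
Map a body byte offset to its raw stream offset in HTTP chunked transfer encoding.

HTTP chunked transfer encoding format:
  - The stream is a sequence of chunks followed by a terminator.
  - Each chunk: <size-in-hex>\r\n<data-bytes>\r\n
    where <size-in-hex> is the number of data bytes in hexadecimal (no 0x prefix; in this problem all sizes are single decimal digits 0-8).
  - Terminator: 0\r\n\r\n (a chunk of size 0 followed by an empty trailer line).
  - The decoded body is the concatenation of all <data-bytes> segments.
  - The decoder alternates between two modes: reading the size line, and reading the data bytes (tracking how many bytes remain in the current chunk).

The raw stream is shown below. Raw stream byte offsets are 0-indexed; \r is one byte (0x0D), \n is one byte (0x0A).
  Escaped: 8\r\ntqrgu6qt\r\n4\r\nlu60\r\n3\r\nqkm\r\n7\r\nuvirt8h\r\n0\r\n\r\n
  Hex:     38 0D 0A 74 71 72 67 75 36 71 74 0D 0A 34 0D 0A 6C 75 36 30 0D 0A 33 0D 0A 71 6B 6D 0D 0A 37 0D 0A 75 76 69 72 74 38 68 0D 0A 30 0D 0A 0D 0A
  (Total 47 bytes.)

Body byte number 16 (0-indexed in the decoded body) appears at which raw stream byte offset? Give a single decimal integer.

Answer: 34

Derivation:
Chunk 1: stream[0..1]='8' size=0x8=8, data at stream[3..11]='tqrgu6qt' -> body[0..8], body so far='tqrgu6qt'
Chunk 2: stream[13..14]='4' size=0x4=4, data at stream[16..20]='lu60' -> body[8..12], body so far='tqrgu6qtlu60'
Chunk 3: stream[22..23]='3' size=0x3=3, data at stream[25..28]='qkm' -> body[12..15], body so far='tqrgu6qtlu60qkm'
Chunk 4: stream[30..31]='7' size=0x7=7, data at stream[33..40]='uvirt8h' -> body[15..22], body so far='tqrgu6qtlu60qkmuvirt8h'
Chunk 5: stream[42..43]='0' size=0 (terminator). Final body='tqrgu6qtlu60qkmuvirt8h' (22 bytes)
Body byte 16 at stream offset 34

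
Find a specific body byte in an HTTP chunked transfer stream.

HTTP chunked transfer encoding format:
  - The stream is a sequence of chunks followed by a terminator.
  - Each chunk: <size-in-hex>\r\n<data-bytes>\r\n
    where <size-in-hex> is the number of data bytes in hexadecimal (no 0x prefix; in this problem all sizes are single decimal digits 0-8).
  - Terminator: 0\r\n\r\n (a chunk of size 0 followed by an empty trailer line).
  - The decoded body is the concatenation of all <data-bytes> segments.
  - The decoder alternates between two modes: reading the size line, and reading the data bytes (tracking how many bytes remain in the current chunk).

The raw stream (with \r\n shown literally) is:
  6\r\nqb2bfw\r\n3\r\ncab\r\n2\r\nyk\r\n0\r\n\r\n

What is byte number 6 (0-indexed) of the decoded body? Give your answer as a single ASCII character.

Chunk 1: stream[0..1]='6' size=0x6=6, data at stream[3..9]='qb2bfw' -> body[0..6], body so far='qb2bfw'
Chunk 2: stream[11..12]='3' size=0x3=3, data at stream[14..17]='cab' -> body[6..9], body so far='qb2bfwcab'
Chunk 3: stream[19..20]='2' size=0x2=2, data at stream[22..24]='yk' -> body[9..11], body so far='qb2bfwcabyk'
Chunk 4: stream[26..27]='0' size=0 (terminator). Final body='qb2bfwcabyk' (11 bytes)
Body byte 6 = 'c'

Answer: c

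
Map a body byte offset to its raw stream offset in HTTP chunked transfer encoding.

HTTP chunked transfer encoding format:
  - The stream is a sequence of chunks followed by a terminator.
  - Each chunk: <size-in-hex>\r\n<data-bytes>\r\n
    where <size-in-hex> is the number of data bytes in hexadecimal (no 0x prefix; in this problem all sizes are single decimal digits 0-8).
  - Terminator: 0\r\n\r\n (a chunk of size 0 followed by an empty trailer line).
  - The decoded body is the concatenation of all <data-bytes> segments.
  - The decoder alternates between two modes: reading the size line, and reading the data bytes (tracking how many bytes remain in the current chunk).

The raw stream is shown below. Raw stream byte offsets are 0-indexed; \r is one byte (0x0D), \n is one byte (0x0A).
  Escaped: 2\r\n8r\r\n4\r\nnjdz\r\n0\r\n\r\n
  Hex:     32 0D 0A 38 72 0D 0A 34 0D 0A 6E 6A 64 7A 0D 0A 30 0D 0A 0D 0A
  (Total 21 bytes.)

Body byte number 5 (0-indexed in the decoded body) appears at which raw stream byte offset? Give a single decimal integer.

Answer: 13

Derivation:
Chunk 1: stream[0..1]='2' size=0x2=2, data at stream[3..5]='8r' -> body[0..2], body so far='8r'
Chunk 2: stream[7..8]='4' size=0x4=4, data at stream[10..14]='njdz' -> body[2..6], body so far='8rnjdz'
Chunk 3: stream[16..17]='0' size=0 (terminator). Final body='8rnjdz' (6 bytes)
Body byte 5 at stream offset 13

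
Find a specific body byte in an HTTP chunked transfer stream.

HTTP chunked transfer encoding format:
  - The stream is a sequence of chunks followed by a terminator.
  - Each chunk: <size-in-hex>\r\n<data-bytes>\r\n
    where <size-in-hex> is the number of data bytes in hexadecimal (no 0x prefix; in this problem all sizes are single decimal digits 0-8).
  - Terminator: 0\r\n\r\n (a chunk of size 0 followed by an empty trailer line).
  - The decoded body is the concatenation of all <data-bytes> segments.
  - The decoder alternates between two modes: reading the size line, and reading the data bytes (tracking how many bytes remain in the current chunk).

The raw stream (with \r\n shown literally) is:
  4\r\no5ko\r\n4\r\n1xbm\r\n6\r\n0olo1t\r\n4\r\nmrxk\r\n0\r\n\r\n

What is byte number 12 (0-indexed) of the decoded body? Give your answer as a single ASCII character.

Chunk 1: stream[0..1]='4' size=0x4=4, data at stream[3..7]='o5ko' -> body[0..4], body so far='o5ko'
Chunk 2: stream[9..10]='4' size=0x4=4, data at stream[12..16]='1xbm' -> body[4..8], body so far='o5ko1xbm'
Chunk 3: stream[18..19]='6' size=0x6=6, data at stream[21..27]='0olo1t' -> body[8..14], body so far='o5ko1xbm0olo1t'
Chunk 4: stream[29..30]='4' size=0x4=4, data at stream[32..36]='mrxk' -> body[14..18], body so far='o5ko1xbm0olo1tmrxk'
Chunk 5: stream[38..39]='0' size=0 (terminator). Final body='o5ko1xbm0olo1tmrxk' (18 bytes)
Body byte 12 = '1'

Answer: 1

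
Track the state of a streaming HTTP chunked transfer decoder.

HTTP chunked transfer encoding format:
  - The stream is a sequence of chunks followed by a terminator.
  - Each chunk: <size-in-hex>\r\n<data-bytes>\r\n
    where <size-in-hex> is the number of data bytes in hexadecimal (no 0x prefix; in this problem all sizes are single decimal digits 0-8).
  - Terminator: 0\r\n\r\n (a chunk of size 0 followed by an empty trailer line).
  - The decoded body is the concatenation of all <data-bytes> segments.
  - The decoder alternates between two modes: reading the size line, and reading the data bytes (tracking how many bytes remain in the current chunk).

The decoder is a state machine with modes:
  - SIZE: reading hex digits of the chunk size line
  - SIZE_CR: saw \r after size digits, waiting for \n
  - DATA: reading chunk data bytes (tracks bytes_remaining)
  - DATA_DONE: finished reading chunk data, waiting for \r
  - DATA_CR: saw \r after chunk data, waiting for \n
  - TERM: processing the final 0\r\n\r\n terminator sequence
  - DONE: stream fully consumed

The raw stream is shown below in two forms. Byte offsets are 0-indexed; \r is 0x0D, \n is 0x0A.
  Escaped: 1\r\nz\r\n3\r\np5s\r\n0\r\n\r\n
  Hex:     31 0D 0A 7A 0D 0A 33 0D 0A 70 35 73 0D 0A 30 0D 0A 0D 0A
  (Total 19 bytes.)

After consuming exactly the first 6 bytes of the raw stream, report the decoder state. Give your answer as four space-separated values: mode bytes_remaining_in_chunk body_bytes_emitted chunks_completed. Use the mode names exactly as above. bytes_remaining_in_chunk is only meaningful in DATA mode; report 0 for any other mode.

Answer: SIZE 0 1 1

Derivation:
Byte 0 = '1': mode=SIZE remaining=0 emitted=0 chunks_done=0
Byte 1 = 0x0D: mode=SIZE_CR remaining=0 emitted=0 chunks_done=0
Byte 2 = 0x0A: mode=DATA remaining=1 emitted=0 chunks_done=0
Byte 3 = 'z': mode=DATA_DONE remaining=0 emitted=1 chunks_done=0
Byte 4 = 0x0D: mode=DATA_CR remaining=0 emitted=1 chunks_done=0
Byte 5 = 0x0A: mode=SIZE remaining=0 emitted=1 chunks_done=1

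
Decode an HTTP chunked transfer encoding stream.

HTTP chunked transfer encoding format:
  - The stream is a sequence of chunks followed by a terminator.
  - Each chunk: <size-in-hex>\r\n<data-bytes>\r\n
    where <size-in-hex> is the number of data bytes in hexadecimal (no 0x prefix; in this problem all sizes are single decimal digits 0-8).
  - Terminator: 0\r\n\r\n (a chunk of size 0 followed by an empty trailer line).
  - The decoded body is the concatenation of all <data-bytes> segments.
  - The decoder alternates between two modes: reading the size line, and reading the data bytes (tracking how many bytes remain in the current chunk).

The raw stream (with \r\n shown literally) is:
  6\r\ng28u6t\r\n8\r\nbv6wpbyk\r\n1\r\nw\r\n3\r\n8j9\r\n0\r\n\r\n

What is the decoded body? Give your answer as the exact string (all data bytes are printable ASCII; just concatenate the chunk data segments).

Answer: g28u6tbv6wpbykw8j9

Derivation:
Chunk 1: stream[0..1]='6' size=0x6=6, data at stream[3..9]='g28u6t' -> body[0..6], body so far='g28u6t'
Chunk 2: stream[11..12]='8' size=0x8=8, data at stream[14..22]='bv6wpbyk' -> body[6..14], body so far='g28u6tbv6wpbyk'
Chunk 3: stream[24..25]='1' size=0x1=1, data at stream[27..28]='w' -> body[14..15], body so far='g28u6tbv6wpbykw'
Chunk 4: stream[30..31]='3' size=0x3=3, data at stream[33..36]='8j9' -> body[15..18], body so far='g28u6tbv6wpbykw8j9'
Chunk 5: stream[38..39]='0' size=0 (terminator). Final body='g28u6tbv6wpbykw8j9' (18 bytes)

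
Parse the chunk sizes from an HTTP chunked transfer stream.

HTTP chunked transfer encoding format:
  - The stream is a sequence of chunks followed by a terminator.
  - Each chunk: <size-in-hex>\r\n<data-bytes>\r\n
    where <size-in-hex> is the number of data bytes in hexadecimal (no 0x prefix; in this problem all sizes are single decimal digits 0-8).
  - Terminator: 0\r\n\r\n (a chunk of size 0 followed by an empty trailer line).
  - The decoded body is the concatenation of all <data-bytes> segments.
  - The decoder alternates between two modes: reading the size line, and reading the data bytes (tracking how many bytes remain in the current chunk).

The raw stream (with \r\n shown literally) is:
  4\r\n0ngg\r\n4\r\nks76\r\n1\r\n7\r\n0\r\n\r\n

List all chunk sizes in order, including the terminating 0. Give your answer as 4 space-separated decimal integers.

Answer: 4 4 1 0

Derivation:
Chunk 1: stream[0..1]='4' size=0x4=4, data at stream[3..7]='0ngg' -> body[0..4], body so far='0ngg'
Chunk 2: stream[9..10]='4' size=0x4=4, data at stream[12..16]='ks76' -> body[4..8], body so far='0nggks76'
Chunk 3: stream[18..19]='1' size=0x1=1, data at stream[21..22]='7' -> body[8..9], body so far='0nggks767'
Chunk 4: stream[24..25]='0' size=0 (terminator). Final body='0nggks767' (9 bytes)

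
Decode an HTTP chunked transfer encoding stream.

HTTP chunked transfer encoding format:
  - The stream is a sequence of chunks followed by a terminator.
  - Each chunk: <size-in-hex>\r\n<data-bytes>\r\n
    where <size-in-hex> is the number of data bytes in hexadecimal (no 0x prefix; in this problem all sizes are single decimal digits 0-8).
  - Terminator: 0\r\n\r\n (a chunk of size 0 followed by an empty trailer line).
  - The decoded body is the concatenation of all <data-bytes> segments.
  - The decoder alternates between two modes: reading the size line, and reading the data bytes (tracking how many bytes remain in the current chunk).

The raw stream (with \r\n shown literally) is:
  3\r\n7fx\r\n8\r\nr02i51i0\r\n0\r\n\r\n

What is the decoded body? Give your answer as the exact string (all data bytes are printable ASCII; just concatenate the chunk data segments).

Chunk 1: stream[0..1]='3' size=0x3=3, data at stream[3..6]='7fx' -> body[0..3], body so far='7fx'
Chunk 2: stream[8..9]='8' size=0x8=8, data at stream[11..19]='r02i51i0' -> body[3..11], body so far='7fxr02i51i0'
Chunk 3: stream[21..22]='0' size=0 (terminator). Final body='7fxr02i51i0' (11 bytes)

Answer: 7fxr02i51i0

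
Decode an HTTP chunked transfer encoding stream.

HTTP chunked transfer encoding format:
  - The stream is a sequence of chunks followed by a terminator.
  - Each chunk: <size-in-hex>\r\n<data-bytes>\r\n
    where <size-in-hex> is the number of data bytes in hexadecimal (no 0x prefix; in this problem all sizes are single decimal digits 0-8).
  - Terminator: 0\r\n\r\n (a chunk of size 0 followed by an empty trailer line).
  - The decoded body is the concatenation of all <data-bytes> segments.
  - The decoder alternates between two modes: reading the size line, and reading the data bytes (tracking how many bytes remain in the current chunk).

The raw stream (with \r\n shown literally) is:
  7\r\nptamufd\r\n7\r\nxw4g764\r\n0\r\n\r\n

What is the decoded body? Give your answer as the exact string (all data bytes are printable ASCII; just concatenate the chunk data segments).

Answer: ptamufdxw4g764

Derivation:
Chunk 1: stream[0..1]='7' size=0x7=7, data at stream[3..10]='ptamufd' -> body[0..7], body so far='ptamufd'
Chunk 2: stream[12..13]='7' size=0x7=7, data at stream[15..22]='xw4g764' -> body[7..14], body so far='ptamufdxw4g764'
Chunk 3: stream[24..25]='0' size=0 (terminator). Final body='ptamufdxw4g764' (14 bytes)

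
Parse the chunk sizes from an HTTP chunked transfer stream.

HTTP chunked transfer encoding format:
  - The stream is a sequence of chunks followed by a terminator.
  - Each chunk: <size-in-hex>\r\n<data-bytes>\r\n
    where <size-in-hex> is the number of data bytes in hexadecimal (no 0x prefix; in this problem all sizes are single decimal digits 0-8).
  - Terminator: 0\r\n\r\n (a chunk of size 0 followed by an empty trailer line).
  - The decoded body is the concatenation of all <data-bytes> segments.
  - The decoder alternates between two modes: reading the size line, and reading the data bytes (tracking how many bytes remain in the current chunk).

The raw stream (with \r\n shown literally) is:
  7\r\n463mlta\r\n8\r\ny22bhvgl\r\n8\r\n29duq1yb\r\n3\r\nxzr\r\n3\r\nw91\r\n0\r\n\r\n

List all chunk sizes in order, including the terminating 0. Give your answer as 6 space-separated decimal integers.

Answer: 7 8 8 3 3 0

Derivation:
Chunk 1: stream[0..1]='7' size=0x7=7, data at stream[3..10]='463mlta' -> body[0..7], body so far='463mlta'
Chunk 2: stream[12..13]='8' size=0x8=8, data at stream[15..23]='y22bhvgl' -> body[7..15], body so far='463mltay22bhvgl'
Chunk 3: stream[25..26]='8' size=0x8=8, data at stream[28..36]='29duq1yb' -> body[15..23], body so far='463mltay22bhvgl29duq1yb'
Chunk 4: stream[38..39]='3' size=0x3=3, data at stream[41..44]='xzr' -> body[23..26], body so far='463mltay22bhvgl29duq1ybxzr'
Chunk 5: stream[46..47]='3' size=0x3=3, data at stream[49..52]='w91' -> body[26..29], body so far='463mltay22bhvgl29duq1ybxzrw91'
Chunk 6: stream[54..55]='0' size=0 (terminator). Final body='463mltay22bhvgl29duq1ybxzrw91' (29 bytes)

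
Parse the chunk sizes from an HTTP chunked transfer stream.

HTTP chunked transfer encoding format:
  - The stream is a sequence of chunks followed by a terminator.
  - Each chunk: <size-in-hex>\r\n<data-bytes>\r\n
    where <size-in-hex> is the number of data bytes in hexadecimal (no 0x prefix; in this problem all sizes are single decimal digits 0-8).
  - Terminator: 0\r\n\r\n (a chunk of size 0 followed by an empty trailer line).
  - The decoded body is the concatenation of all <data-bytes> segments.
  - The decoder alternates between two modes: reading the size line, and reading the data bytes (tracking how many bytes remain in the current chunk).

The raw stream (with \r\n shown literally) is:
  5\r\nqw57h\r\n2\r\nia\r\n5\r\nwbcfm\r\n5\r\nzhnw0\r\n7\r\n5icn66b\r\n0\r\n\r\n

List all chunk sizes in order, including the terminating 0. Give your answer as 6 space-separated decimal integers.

Answer: 5 2 5 5 7 0

Derivation:
Chunk 1: stream[0..1]='5' size=0x5=5, data at stream[3..8]='qw57h' -> body[0..5], body so far='qw57h'
Chunk 2: stream[10..11]='2' size=0x2=2, data at stream[13..15]='ia' -> body[5..7], body so far='qw57hia'
Chunk 3: stream[17..18]='5' size=0x5=5, data at stream[20..25]='wbcfm' -> body[7..12], body so far='qw57hiawbcfm'
Chunk 4: stream[27..28]='5' size=0x5=5, data at stream[30..35]='zhnw0' -> body[12..17], body so far='qw57hiawbcfmzhnw0'
Chunk 5: stream[37..38]='7' size=0x7=7, data at stream[40..47]='5icn66b' -> body[17..24], body so far='qw57hiawbcfmzhnw05icn66b'
Chunk 6: stream[49..50]='0' size=0 (terminator). Final body='qw57hiawbcfmzhnw05icn66b' (24 bytes)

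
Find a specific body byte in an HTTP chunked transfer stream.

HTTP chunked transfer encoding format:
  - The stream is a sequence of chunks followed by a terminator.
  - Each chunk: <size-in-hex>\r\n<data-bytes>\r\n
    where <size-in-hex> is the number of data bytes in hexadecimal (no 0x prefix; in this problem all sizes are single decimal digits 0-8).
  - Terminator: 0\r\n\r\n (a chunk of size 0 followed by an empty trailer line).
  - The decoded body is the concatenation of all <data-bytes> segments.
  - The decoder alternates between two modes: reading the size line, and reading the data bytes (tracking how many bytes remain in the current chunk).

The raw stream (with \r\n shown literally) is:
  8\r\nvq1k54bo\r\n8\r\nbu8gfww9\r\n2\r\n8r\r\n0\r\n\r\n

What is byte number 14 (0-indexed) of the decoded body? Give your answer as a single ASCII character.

Chunk 1: stream[0..1]='8' size=0x8=8, data at stream[3..11]='vq1k54bo' -> body[0..8], body so far='vq1k54bo'
Chunk 2: stream[13..14]='8' size=0x8=8, data at stream[16..24]='bu8gfww9' -> body[8..16], body so far='vq1k54bobu8gfww9'
Chunk 3: stream[26..27]='2' size=0x2=2, data at stream[29..31]='8r' -> body[16..18], body so far='vq1k54bobu8gfww98r'
Chunk 4: stream[33..34]='0' size=0 (terminator). Final body='vq1k54bobu8gfww98r' (18 bytes)
Body byte 14 = 'w'

Answer: w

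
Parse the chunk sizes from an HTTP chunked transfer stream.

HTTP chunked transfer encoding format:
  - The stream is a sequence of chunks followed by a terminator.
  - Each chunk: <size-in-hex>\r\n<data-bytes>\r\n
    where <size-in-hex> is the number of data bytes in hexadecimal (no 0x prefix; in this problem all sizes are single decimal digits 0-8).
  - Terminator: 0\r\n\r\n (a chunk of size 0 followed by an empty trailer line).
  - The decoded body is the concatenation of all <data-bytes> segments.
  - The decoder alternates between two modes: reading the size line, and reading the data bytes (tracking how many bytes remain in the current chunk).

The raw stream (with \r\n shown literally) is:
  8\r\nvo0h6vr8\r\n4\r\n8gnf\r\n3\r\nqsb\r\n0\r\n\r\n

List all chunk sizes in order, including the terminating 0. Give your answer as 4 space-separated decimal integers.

Answer: 8 4 3 0

Derivation:
Chunk 1: stream[0..1]='8' size=0x8=8, data at stream[3..11]='vo0h6vr8' -> body[0..8], body so far='vo0h6vr8'
Chunk 2: stream[13..14]='4' size=0x4=4, data at stream[16..20]='8gnf' -> body[8..12], body so far='vo0h6vr88gnf'
Chunk 3: stream[22..23]='3' size=0x3=3, data at stream[25..28]='qsb' -> body[12..15], body so far='vo0h6vr88gnfqsb'
Chunk 4: stream[30..31]='0' size=0 (terminator). Final body='vo0h6vr88gnfqsb' (15 bytes)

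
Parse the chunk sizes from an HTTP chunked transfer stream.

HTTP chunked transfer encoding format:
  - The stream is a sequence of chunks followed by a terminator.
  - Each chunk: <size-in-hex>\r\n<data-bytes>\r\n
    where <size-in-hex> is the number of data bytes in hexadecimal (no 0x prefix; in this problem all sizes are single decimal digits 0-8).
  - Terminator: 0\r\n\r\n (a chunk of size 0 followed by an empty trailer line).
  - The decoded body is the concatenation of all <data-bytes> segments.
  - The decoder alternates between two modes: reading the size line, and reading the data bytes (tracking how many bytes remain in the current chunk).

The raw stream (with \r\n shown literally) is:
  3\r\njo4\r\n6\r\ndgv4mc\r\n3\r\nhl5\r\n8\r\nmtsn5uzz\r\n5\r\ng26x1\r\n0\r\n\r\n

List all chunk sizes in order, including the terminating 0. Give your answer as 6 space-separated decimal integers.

Answer: 3 6 3 8 5 0

Derivation:
Chunk 1: stream[0..1]='3' size=0x3=3, data at stream[3..6]='jo4' -> body[0..3], body so far='jo4'
Chunk 2: stream[8..9]='6' size=0x6=6, data at stream[11..17]='dgv4mc' -> body[3..9], body so far='jo4dgv4mc'
Chunk 3: stream[19..20]='3' size=0x3=3, data at stream[22..25]='hl5' -> body[9..12], body so far='jo4dgv4mchl5'
Chunk 4: stream[27..28]='8' size=0x8=8, data at stream[30..38]='mtsn5uzz' -> body[12..20], body so far='jo4dgv4mchl5mtsn5uzz'
Chunk 5: stream[40..41]='5' size=0x5=5, data at stream[43..48]='g26x1' -> body[20..25], body so far='jo4dgv4mchl5mtsn5uzzg26x1'
Chunk 6: stream[50..51]='0' size=0 (terminator). Final body='jo4dgv4mchl5mtsn5uzzg26x1' (25 bytes)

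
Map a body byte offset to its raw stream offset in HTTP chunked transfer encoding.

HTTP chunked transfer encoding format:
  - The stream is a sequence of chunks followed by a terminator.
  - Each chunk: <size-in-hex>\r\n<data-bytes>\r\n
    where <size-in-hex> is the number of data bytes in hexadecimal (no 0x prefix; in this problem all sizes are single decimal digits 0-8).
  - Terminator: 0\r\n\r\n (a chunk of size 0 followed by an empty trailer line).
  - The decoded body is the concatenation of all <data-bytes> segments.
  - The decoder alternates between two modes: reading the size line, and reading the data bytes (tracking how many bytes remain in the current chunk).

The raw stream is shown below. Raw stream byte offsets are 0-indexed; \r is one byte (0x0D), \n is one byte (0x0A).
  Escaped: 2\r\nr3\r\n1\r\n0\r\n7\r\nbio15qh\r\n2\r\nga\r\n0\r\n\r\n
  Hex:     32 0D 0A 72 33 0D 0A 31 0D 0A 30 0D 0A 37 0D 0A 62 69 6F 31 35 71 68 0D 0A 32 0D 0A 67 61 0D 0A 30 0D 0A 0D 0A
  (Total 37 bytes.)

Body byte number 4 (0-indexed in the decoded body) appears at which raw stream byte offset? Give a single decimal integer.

Chunk 1: stream[0..1]='2' size=0x2=2, data at stream[3..5]='r3' -> body[0..2], body so far='r3'
Chunk 2: stream[7..8]='1' size=0x1=1, data at stream[10..11]='0' -> body[2..3], body so far='r30'
Chunk 3: stream[13..14]='7' size=0x7=7, data at stream[16..23]='bio15qh' -> body[3..10], body so far='r30bio15qh'
Chunk 4: stream[25..26]='2' size=0x2=2, data at stream[28..30]='ga' -> body[10..12], body so far='r30bio15qhga'
Chunk 5: stream[32..33]='0' size=0 (terminator). Final body='r30bio15qhga' (12 bytes)
Body byte 4 at stream offset 17

Answer: 17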